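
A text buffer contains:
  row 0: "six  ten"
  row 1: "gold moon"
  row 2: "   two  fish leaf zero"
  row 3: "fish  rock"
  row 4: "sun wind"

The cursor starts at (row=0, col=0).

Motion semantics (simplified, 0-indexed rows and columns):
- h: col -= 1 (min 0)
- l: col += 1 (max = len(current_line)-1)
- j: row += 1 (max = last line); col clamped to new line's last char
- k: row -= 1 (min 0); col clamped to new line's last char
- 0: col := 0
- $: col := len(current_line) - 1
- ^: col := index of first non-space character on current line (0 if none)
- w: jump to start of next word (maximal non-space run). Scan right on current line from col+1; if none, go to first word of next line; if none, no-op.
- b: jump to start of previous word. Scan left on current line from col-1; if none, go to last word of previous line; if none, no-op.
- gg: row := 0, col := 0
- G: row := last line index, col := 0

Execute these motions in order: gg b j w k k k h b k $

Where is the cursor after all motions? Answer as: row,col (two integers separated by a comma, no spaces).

Answer: 0,7

Derivation:
After 1 (gg): row=0 col=0 char='s'
After 2 (b): row=0 col=0 char='s'
After 3 (j): row=1 col=0 char='g'
After 4 (w): row=1 col=5 char='m'
After 5 (k): row=0 col=5 char='t'
After 6 (k): row=0 col=5 char='t'
After 7 (k): row=0 col=5 char='t'
After 8 (h): row=0 col=4 char='_'
After 9 (b): row=0 col=0 char='s'
After 10 (k): row=0 col=0 char='s'
After 11 ($): row=0 col=7 char='n'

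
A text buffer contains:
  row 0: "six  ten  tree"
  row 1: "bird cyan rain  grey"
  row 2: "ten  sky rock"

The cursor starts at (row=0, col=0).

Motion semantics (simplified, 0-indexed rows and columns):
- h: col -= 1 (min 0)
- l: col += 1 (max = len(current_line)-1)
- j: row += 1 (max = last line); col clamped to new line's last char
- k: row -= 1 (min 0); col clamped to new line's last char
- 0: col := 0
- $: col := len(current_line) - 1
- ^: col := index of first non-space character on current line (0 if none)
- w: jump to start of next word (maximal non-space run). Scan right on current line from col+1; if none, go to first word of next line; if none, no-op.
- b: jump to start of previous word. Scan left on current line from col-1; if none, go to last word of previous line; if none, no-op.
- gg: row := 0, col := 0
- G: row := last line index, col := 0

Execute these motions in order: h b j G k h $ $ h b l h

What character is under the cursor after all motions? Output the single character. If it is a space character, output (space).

Answer: g

Derivation:
After 1 (h): row=0 col=0 char='s'
After 2 (b): row=0 col=0 char='s'
After 3 (j): row=1 col=0 char='b'
After 4 (G): row=2 col=0 char='t'
After 5 (k): row=1 col=0 char='b'
After 6 (h): row=1 col=0 char='b'
After 7 ($): row=1 col=19 char='y'
After 8 ($): row=1 col=19 char='y'
After 9 (h): row=1 col=18 char='e'
After 10 (b): row=1 col=16 char='g'
After 11 (l): row=1 col=17 char='r'
After 12 (h): row=1 col=16 char='g'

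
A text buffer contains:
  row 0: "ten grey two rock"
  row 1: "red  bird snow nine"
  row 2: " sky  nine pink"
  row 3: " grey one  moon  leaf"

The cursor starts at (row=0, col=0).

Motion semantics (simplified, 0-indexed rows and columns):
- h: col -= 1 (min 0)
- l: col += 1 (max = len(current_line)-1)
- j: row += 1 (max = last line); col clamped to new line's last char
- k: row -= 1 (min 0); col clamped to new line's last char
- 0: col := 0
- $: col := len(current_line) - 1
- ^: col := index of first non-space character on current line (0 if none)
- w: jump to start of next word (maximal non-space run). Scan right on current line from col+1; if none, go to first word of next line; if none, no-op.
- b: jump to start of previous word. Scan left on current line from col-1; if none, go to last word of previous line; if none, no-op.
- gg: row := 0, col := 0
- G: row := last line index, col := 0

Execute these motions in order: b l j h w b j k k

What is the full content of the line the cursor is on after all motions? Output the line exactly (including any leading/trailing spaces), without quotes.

After 1 (b): row=0 col=0 char='t'
After 2 (l): row=0 col=1 char='e'
After 3 (j): row=1 col=1 char='e'
After 4 (h): row=1 col=0 char='r'
After 5 (w): row=1 col=5 char='b'
After 6 (b): row=1 col=0 char='r'
After 7 (j): row=2 col=0 char='_'
After 8 (k): row=1 col=0 char='r'
After 9 (k): row=0 col=0 char='t'

Answer: ten grey two rock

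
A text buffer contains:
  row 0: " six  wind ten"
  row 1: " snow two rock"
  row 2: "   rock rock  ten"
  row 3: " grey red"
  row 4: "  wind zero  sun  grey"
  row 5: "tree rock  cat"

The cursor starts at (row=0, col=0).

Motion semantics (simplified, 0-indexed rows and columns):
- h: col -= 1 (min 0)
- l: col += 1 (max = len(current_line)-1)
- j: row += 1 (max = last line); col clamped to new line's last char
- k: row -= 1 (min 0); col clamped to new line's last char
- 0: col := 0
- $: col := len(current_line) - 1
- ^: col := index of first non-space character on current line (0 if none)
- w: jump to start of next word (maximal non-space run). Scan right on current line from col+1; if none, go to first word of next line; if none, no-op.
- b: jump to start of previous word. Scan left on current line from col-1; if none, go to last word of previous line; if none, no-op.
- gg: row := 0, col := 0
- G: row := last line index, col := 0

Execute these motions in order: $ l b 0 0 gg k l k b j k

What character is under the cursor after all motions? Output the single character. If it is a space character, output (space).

Answer: s

Derivation:
After 1 ($): row=0 col=13 char='n'
After 2 (l): row=0 col=13 char='n'
After 3 (b): row=0 col=11 char='t'
After 4 (0): row=0 col=0 char='_'
After 5 (0): row=0 col=0 char='_'
After 6 (gg): row=0 col=0 char='_'
After 7 (k): row=0 col=0 char='_'
After 8 (l): row=0 col=1 char='s'
After 9 (k): row=0 col=1 char='s'
After 10 (b): row=0 col=1 char='s'
After 11 (j): row=1 col=1 char='s'
After 12 (k): row=0 col=1 char='s'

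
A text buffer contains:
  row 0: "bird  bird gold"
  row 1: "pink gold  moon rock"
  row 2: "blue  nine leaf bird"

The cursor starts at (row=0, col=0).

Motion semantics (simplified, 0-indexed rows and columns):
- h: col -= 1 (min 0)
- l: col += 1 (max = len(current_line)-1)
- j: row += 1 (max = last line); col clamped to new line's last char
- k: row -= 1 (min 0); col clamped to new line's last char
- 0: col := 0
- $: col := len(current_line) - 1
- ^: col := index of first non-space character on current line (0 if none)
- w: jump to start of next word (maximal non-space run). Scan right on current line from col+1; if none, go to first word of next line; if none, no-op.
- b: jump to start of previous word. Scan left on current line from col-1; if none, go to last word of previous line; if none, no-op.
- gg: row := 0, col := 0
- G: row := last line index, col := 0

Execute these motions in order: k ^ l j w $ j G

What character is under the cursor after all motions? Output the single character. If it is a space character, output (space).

After 1 (k): row=0 col=0 char='b'
After 2 (^): row=0 col=0 char='b'
After 3 (l): row=0 col=1 char='i'
After 4 (j): row=1 col=1 char='i'
After 5 (w): row=1 col=5 char='g'
After 6 ($): row=1 col=19 char='k'
After 7 (j): row=2 col=19 char='d'
After 8 (G): row=2 col=0 char='b'

Answer: b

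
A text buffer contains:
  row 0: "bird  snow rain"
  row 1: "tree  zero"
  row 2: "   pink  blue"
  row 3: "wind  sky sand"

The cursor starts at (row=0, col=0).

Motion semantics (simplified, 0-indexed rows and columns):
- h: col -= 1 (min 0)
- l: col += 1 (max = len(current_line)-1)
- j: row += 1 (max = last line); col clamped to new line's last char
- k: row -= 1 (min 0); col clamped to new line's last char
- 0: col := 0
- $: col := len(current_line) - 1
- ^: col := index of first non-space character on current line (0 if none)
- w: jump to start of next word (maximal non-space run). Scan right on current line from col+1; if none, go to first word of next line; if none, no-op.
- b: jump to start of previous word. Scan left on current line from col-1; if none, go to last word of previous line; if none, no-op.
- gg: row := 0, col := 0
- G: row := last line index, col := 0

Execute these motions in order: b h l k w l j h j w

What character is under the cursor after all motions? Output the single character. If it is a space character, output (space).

Answer: b

Derivation:
After 1 (b): row=0 col=0 char='b'
After 2 (h): row=0 col=0 char='b'
After 3 (l): row=0 col=1 char='i'
After 4 (k): row=0 col=1 char='i'
After 5 (w): row=0 col=6 char='s'
After 6 (l): row=0 col=7 char='n'
After 7 (j): row=1 col=7 char='e'
After 8 (h): row=1 col=6 char='z'
After 9 (j): row=2 col=6 char='k'
After 10 (w): row=2 col=9 char='b'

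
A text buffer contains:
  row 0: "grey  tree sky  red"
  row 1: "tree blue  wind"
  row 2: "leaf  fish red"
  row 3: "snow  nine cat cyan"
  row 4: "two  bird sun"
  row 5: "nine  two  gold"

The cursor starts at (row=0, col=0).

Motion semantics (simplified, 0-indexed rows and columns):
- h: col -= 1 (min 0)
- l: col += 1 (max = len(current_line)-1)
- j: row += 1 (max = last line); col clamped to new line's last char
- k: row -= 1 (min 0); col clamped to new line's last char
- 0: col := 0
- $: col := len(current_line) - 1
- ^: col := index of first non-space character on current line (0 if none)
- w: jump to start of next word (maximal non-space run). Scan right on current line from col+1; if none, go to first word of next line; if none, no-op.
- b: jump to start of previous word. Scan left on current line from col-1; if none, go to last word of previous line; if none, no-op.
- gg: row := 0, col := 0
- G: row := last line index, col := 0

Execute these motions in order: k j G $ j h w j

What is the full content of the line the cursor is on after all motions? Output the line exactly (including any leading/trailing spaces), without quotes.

After 1 (k): row=0 col=0 char='g'
After 2 (j): row=1 col=0 char='t'
After 3 (G): row=5 col=0 char='n'
After 4 ($): row=5 col=14 char='d'
After 5 (j): row=5 col=14 char='d'
After 6 (h): row=5 col=13 char='l'
After 7 (w): row=5 col=13 char='l'
After 8 (j): row=5 col=13 char='l'

Answer: nine  two  gold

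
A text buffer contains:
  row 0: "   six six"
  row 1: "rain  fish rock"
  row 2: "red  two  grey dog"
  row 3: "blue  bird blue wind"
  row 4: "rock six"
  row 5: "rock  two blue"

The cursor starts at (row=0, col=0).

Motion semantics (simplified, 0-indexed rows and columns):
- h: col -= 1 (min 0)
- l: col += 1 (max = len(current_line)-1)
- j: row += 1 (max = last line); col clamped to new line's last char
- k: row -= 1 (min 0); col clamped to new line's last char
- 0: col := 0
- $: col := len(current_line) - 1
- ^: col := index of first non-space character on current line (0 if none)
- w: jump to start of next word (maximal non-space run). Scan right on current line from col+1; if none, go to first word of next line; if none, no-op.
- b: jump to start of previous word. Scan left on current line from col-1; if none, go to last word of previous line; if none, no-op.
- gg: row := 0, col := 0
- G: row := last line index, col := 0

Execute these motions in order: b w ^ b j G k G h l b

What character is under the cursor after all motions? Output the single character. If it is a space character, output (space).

After 1 (b): row=0 col=0 char='_'
After 2 (w): row=0 col=3 char='s'
After 3 (^): row=0 col=3 char='s'
After 4 (b): row=0 col=3 char='s'
After 5 (j): row=1 col=3 char='n'
After 6 (G): row=5 col=0 char='r'
After 7 (k): row=4 col=0 char='r'
After 8 (G): row=5 col=0 char='r'
After 9 (h): row=5 col=0 char='r'
After 10 (l): row=5 col=1 char='o'
After 11 (b): row=5 col=0 char='r'

Answer: r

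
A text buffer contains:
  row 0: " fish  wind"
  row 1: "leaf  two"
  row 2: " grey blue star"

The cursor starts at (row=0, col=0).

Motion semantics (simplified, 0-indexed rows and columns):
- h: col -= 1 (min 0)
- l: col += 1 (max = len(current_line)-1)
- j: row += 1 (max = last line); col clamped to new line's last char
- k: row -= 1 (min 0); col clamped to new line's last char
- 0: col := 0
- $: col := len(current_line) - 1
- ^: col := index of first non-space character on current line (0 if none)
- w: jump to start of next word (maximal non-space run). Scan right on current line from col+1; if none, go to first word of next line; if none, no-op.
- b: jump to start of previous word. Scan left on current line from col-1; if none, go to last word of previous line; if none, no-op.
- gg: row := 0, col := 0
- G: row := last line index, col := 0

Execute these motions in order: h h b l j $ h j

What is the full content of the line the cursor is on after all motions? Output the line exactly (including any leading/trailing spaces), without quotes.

Answer:  grey blue star

Derivation:
After 1 (h): row=0 col=0 char='_'
After 2 (h): row=0 col=0 char='_'
After 3 (b): row=0 col=0 char='_'
After 4 (l): row=0 col=1 char='f'
After 5 (j): row=1 col=1 char='e'
After 6 ($): row=1 col=8 char='o'
After 7 (h): row=1 col=7 char='w'
After 8 (j): row=2 col=7 char='l'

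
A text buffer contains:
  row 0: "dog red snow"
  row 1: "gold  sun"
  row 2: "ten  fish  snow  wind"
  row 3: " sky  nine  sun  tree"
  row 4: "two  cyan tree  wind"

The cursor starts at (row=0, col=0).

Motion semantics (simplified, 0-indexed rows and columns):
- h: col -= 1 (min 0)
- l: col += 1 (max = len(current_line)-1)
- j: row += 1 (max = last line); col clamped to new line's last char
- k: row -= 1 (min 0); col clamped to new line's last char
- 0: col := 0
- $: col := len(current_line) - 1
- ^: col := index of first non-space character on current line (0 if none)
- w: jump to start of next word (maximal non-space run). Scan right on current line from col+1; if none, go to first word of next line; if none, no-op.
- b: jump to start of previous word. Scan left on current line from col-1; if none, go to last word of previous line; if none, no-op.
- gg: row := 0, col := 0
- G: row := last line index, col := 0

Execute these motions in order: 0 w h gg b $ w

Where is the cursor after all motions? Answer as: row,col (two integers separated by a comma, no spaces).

Answer: 1,0

Derivation:
After 1 (0): row=0 col=0 char='d'
After 2 (w): row=0 col=4 char='r'
After 3 (h): row=0 col=3 char='_'
After 4 (gg): row=0 col=0 char='d'
After 5 (b): row=0 col=0 char='d'
After 6 ($): row=0 col=11 char='w'
After 7 (w): row=1 col=0 char='g'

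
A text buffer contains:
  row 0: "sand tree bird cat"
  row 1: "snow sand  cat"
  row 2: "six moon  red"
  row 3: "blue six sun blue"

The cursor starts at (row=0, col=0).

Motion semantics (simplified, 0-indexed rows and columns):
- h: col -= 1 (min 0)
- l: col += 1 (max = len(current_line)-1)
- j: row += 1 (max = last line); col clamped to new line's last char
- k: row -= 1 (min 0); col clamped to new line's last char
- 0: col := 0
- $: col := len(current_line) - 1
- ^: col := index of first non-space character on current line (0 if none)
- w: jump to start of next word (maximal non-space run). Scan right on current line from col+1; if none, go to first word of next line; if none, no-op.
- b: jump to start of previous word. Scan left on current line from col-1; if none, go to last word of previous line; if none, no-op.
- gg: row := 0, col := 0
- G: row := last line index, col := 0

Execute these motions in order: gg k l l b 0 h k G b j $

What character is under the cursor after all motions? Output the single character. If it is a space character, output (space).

After 1 (gg): row=0 col=0 char='s'
After 2 (k): row=0 col=0 char='s'
After 3 (l): row=0 col=1 char='a'
After 4 (l): row=0 col=2 char='n'
After 5 (b): row=0 col=0 char='s'
After 6 (0): row=0 col=0 char='s'
After 7 (h): row=0 col=0 char='s'
After 8 (k): row=0 col=0 char='s'
After 9 (G): row=3 col=0 char='b'
After 10 (b): row=2 col=10 char='r'
After 11 (j): row=3 col=10 char='u'
After 12 ($): row=3 col=16 char='e'

Answer: e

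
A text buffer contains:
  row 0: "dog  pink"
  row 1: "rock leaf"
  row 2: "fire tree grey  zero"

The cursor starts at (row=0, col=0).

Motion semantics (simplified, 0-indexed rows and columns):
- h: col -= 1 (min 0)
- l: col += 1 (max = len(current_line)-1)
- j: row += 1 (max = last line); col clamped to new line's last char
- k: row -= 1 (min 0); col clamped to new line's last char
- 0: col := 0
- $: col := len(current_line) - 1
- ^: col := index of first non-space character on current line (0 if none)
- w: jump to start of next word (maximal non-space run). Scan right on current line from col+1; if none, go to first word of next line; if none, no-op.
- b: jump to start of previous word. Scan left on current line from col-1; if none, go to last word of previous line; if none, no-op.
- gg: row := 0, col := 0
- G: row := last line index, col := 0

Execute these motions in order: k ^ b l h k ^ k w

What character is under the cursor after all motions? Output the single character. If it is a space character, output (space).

Answer: p

Derivation:
After 1 (k): row=0 col=0 char='d'
After 2 (^): row=0 col=0 char='d'
After 3 (b): row=0 col=0 char='d'
After 4 (l): row=0 col=1 char='o'
After 5 (h): row=0 col=0 char='d'
After 6 (k): row=0 col=0 char='d'
After 7 (^): row=0 col=0 char='d'
After 8 (k): row=0 col=0 char='d'
After 9 (w): row=0 col=5 char='p'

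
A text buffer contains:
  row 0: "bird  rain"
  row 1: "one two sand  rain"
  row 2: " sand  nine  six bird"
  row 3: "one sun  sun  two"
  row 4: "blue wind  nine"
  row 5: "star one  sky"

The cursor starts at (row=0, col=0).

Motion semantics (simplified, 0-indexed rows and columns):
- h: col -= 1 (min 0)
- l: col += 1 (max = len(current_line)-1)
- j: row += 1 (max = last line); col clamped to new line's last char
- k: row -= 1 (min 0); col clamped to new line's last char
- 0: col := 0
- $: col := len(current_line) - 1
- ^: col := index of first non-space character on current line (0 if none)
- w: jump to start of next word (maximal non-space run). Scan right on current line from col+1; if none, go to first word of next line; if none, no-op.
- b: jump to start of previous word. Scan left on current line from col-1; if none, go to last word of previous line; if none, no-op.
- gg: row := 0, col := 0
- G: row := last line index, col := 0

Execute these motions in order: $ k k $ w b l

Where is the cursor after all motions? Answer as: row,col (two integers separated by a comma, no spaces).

Answer: 0,7

Derivation:
After 1 ($): row=0 col=9 char='n'
After 2 (k): row=0 col=9 char='n'
After 3 (k): row=0 col=9 char='n'
After 4 ($): row=0 col=9 char='n'
After 5 (w): row=1 col=0 char='o'
After 6 (b): row=0 col=6 char='r'
After 7 (l): row=0 col=7 char='a'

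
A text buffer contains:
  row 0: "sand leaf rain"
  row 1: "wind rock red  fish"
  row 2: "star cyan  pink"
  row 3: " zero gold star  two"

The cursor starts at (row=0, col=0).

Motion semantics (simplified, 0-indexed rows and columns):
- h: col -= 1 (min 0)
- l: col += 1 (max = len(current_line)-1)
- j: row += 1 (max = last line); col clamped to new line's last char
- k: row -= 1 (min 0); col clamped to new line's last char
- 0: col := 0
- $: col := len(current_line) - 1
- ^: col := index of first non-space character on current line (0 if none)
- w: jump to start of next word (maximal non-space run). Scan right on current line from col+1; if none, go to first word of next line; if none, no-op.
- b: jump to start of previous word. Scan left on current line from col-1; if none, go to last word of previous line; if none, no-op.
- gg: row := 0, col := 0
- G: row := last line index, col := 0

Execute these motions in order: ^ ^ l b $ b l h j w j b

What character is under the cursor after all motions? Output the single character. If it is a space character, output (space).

Answer: p

Derivation:
After 1 (^): row=0 col=0 char='s'
After 2 (^): row=0 col=0 char='s'
After 3 (l): row=0 col=1 char='a'
After 4 (b): row=0 col=0 char='s'
After 5 ($): row=0 col=13 char='n'
After 6 (b): row=0 col=10 char='r'
After 7 (l): row=0 col=11 char='a'
After 8 (h): row=0 col=10 char='r'
After 9 (j): row=1 col=10 char='r'
After 10 (w): row=1 col=15 char='f'
After 11 (j): row=2 col=14 char='k'
After 12 (b): row=2 col=11 char='p'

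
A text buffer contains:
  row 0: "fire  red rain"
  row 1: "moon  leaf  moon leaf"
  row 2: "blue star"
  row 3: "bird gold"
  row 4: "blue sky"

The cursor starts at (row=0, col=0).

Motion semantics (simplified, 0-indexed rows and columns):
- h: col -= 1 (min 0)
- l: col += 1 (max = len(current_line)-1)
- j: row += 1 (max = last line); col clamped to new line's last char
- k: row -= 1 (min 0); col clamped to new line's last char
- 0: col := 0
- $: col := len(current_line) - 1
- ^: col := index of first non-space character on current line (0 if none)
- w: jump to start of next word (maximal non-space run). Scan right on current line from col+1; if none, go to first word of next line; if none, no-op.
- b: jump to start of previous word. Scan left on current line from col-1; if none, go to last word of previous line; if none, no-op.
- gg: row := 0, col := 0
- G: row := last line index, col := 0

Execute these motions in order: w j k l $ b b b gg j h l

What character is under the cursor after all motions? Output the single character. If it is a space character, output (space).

Answer: o

Derivation:
After 1 (w): row=0 col=6 char='r'
After 2 (j): row=1 col=6 char='l'
After 3 (k): row=0 col=6 char='r'
After 4 (l): row=0 col=7 char='e'
After 5 ($): row=0 col=13 char='n'
After 6 (b): row=0 col=10 char='r'
After 7 (b): row=0 col=6 char='r'
After 8 (b): row=0 col=0 char='f'
After 9 (gg): row=0 col=0 char='f'
After 10 (j): row=1 col=0 char='m'
After 11 (h): row=1 col=0 char='m'
After 12 (l): row=1 col=1 char='o'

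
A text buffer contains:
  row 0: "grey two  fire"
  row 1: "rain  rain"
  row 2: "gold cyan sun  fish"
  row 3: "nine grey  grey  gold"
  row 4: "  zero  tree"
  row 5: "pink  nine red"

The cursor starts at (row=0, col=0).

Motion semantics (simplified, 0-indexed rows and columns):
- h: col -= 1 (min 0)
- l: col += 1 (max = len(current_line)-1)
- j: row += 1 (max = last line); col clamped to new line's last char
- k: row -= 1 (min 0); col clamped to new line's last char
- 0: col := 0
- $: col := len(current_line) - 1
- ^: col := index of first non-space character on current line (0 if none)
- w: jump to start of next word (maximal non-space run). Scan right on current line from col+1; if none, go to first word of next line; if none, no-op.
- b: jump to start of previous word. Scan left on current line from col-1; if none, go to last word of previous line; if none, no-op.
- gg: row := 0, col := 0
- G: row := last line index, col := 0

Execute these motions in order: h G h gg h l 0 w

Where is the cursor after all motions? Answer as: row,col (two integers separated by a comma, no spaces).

Answer: 0,5

Derivation:
After 1 (h): row=0 col=0 char='g'
After 2 (G): row=5 col=0 char='p'
After 3 (h): row=5 col=0 char='p'
After 4 (gg): row=0 col=0 char='g'
After 5 (h): row=0 col=0 char='g'
After 6 (l): row=0 col=1 char='r'
After 7 (0): row=0 col=0 char='g'
After 8 (w): row=0 col=5 char='t'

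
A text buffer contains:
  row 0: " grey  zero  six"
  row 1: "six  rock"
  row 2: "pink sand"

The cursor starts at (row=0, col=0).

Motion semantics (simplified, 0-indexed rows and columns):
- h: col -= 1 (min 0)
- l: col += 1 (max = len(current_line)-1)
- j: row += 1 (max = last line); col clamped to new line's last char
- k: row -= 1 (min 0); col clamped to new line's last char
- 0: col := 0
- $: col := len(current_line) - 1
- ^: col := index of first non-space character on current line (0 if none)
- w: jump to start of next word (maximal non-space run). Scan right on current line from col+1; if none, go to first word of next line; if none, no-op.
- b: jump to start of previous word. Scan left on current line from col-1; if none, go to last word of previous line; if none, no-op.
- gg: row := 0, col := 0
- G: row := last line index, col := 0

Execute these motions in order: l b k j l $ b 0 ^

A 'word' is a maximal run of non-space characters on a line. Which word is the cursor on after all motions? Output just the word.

Answer: six

Derivation:
After 1 (l): row=0 col=1 char='g'
After 2 (b): row=0 col=1 char='g'
After 3 (k): row=0 col=1 char='g'
After 4 (j): row=1 col=1 char='i'
After 5 (l): row=1 col=2 char='x'
After 6 ($): row=1 col=8 char='k'
After 7 (b): row=1 col=5 char='r'
After 8 (0): row=1 col=0 char='s'
After 9 (^): row=1 col=0 char='s'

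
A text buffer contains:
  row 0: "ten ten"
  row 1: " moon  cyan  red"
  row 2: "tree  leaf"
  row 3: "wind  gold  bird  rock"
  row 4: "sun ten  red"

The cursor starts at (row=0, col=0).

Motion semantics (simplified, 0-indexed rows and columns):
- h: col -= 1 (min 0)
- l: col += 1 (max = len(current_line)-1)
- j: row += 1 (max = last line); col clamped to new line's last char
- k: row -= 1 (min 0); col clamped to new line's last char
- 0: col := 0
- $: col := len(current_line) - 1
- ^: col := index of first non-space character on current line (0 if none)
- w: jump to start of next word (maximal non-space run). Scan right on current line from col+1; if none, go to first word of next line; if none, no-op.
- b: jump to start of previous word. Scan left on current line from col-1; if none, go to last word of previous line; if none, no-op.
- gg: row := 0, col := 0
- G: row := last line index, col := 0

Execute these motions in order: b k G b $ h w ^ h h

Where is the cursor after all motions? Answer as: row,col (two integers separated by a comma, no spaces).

After 1 (b): row=0 col=0 char='t'
After 2 (k): row=0 col=0 char='t'
After 3 (G): row=4 col=0 char='s'
After 4 (b): row=3 col=18 char='r'
After 5 ($): row=3 col=21 char='k'
After 6 (h): row=3 col=20 char='c'
After 7 (w): row=4 col=0 char='s'
After 8 (^): row=4 col=0 char='s'
After 9 (h): row=4 col=0 char='s'
After 10 (h): row=4 col=0 char='s'

Answer: 4,0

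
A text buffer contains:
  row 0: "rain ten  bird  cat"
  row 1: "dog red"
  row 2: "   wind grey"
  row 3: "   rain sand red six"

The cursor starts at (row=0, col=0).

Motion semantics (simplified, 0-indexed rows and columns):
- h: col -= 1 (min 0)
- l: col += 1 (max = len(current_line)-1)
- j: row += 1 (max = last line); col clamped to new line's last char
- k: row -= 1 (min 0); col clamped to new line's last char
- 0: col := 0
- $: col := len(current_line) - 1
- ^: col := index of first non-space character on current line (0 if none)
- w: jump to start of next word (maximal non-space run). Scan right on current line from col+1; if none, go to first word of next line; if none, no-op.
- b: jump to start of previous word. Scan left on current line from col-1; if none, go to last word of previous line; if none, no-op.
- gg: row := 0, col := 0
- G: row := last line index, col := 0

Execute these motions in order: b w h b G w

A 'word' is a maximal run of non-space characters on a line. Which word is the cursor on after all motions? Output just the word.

Answer: rain

Derivation:
After 1 (b): row=0 col=0 char='r'
After 2 (w): row=0 col=5 char='t'
After 3 (h): row=0 col=4 char='_'
After 4 (b): row=0 col=0 char='r'
After 5 (G): row=3 col=0 char='_'
After 6 (w): row=3 col=3 char='r'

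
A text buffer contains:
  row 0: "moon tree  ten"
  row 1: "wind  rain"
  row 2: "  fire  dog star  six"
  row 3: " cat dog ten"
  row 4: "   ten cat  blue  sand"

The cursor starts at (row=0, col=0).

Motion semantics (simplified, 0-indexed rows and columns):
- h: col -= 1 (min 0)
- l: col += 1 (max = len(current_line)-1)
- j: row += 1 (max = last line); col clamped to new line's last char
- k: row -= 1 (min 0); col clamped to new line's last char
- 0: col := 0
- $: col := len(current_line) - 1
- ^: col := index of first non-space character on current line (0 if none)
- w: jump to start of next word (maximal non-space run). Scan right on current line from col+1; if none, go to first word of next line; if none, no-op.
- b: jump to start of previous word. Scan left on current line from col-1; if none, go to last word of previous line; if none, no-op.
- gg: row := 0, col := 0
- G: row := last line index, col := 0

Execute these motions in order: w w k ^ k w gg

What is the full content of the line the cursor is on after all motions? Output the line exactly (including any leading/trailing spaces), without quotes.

Answer: moon tree  ten

Derivation:
After 1 (w): row=0 col=5 char='t'
After 2 (w): row=0 col=11 char='t'
After 3 (k): row=0 col=11 char='t'
After 4 (^): row=0 col=0 char='m'
After 5 (k): row=0 col=0 char='m'
After 6 (w): row=0 col=5 char='t'
After 7 (gg): row=0 col=0 char='m'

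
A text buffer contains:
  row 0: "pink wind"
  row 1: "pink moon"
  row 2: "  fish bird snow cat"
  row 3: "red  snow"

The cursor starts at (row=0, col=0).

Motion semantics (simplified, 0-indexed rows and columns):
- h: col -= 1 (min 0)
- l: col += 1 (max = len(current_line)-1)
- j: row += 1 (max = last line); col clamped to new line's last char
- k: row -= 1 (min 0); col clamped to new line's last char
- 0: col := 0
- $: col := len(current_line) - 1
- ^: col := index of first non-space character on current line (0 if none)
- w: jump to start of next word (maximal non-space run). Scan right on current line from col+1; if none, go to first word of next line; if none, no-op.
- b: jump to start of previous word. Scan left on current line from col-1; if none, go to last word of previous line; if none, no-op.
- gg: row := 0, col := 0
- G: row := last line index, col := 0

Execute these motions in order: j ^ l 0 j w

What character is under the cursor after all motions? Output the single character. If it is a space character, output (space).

After 1 (j): row=1 col=0 char='p'
After 2 (^): row=1 col=0 char='p'
After 3 (l): row=1 col=1 char='i'
After 4 (0): row=1 col=0 char='p'
After 5 (j): row=2 col=0 char='_'
After 6 (w): row=2 col=2 char='f'

Answer: f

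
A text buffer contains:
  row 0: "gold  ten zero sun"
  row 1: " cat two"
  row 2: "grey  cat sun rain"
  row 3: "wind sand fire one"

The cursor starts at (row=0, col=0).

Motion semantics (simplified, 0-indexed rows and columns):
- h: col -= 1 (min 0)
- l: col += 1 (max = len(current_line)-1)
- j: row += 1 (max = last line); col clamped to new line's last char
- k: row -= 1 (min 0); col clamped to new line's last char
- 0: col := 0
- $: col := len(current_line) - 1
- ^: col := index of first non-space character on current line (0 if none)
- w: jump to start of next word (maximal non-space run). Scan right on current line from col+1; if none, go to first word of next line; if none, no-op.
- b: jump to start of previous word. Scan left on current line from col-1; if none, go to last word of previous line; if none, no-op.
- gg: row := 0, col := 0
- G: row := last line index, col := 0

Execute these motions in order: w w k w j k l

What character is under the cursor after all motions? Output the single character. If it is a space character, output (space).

After 1 (w): row=0 col=6 char='t'
After 2 (w): row=0 col=10 char='z'
After 3 (k): row=0 col=10 char='z'
After 4 (w): row=0 col=15 char='s'
After 5 (j): row=1 col=7 char='o'
After 6 (k): row=0 col=7 char='e'
After 7 (l): row=0 col=8 char='n'

Answer: n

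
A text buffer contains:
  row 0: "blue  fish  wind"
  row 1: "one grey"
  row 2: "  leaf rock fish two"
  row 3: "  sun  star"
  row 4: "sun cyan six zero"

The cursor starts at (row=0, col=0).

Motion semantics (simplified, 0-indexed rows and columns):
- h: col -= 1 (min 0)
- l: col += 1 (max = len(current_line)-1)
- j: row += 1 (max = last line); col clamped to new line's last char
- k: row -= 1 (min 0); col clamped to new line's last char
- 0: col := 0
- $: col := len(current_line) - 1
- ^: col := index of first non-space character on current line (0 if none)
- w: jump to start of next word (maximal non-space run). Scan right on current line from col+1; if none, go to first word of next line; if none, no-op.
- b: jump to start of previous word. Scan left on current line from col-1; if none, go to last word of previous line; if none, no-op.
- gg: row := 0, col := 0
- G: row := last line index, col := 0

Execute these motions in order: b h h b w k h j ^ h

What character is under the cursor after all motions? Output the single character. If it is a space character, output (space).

Answer: o

Derivation:
After 1 (b): row=0 col=0 char='b'
After 2 (h): row=0 col=0 char='b'
After 3 (h): row=0 col=0 char='b'
After 4 (b): row=0 col=0 char='b'
After 5 (w): row=0 col=6 char='f'
After 6 (k): row=0 col=6 char='f'
After 7 (h): row=0 col=5 char='_'
After 8 (j): row=1 col=5 char='r'
After 9 (^): row=1 col=0 char='o'
After 10 (h): row=1 col=0 char='o'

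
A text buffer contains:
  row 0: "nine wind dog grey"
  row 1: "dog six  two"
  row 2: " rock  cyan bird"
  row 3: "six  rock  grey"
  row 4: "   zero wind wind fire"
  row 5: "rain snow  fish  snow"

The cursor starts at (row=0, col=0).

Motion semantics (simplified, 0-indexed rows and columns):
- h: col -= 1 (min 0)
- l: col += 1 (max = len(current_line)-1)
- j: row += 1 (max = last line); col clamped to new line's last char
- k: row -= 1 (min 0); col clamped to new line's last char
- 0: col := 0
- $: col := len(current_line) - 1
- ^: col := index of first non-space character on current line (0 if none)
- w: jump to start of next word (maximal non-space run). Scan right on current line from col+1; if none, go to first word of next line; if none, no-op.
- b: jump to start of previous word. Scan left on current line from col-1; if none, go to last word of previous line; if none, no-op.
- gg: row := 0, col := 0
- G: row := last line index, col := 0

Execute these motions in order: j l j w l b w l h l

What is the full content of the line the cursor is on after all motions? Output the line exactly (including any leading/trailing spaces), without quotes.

Answer:  rock  cyan bird

Derivation:
After 1 (j): row=1 col=0 char='d'
After 2 (l): row=1 col=1 char='o'
After 3 (j): row=2 col=1 char='r'
After 4 (w): row=2 col=7 char='c'
After 5 (l): row=2 col=8 char='y'
After 6 (b): row=2 col=7 char='c'
After 7 (w): row=2 col=12 char='b'
After 8 (l): row=2 col=13 char='i'
After 9 (h): row=2 col=12 char='b'
After 10 (l): row=2 col=13 char='i'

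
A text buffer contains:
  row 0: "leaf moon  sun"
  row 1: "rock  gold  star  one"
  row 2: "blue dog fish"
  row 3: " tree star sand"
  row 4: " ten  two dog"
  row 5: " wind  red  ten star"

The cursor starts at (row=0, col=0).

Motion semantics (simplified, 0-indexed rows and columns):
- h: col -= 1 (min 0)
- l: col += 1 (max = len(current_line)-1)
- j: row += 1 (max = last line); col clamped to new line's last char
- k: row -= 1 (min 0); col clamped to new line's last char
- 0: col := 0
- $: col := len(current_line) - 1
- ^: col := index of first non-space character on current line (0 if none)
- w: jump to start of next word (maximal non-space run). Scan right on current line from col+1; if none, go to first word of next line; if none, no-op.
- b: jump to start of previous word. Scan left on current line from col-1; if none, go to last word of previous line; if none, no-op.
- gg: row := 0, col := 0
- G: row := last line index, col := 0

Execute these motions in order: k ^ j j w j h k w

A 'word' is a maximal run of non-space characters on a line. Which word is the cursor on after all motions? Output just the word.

Answer: dog

Derivation:
After 1 (k): row=0 col=0 char='l'
After 2 (^): row=0 col=0 char='l'
After 3 (j): row=1 col=0 char='r'
After 4 (j): row=2 col=0 char='b'
After 5 (w): row=2 col=5 char='d'
After 6 (j): row=3 col=5 char='_'
After 7 (h): row=3 col=4 char='e'
After 8 (k): row=2 col=4 char='_'
After 9 (w): row=2 col=5 char='d'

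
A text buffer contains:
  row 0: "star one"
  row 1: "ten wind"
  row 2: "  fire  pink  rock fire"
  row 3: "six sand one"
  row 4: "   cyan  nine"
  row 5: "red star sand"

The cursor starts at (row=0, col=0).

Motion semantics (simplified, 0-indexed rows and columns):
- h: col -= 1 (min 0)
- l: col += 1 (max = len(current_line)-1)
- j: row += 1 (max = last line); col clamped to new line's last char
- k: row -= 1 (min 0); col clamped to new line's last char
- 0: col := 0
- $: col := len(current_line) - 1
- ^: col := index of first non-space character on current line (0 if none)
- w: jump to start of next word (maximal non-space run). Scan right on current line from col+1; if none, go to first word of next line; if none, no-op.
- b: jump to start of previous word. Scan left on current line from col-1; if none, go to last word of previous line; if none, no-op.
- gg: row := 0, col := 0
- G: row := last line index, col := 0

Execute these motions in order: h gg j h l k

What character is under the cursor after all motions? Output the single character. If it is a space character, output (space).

Answer: t

Derivation:
After 1 (h): row=0 col=0 char='s'
After 2 (gg): row=0 col=0 char='s'
After 3 (j): row=1 col=0 char='t'
After 4 (h): row=1 col=0 char='t'
After 5 (l): row=1 col=1 char='e'
After 6 (k): row=0 col=1 char='t'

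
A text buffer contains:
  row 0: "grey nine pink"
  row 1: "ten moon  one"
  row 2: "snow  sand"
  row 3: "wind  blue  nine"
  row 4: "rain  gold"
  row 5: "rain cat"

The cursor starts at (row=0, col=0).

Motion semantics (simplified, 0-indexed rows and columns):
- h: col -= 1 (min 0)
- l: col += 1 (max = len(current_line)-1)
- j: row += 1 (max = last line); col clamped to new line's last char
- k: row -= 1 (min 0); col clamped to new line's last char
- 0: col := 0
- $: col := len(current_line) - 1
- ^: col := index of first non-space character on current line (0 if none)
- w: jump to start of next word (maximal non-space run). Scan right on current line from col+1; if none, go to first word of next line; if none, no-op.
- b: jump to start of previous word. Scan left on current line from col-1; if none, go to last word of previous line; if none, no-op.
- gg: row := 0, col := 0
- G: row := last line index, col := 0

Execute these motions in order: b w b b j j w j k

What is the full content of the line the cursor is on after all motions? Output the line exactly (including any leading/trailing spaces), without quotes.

After 1 (b): row=0 col=0 char='g'
After 2 (w): row=0 col=5 char='n'
After 3 (b): row=0 col=0 char='g'
After 4 (b): row=0 col=0 char='g'
After 5 (j): row=1 col=0 char='t'
After 6 (j): row=2 col=0 char='s'
After 7 (w): row=2 col=6 char='s'
After 8 (j): row=3 col=6 char='b'
After 9 (k): row=2 col=6 char='s'

Answer: snow  sand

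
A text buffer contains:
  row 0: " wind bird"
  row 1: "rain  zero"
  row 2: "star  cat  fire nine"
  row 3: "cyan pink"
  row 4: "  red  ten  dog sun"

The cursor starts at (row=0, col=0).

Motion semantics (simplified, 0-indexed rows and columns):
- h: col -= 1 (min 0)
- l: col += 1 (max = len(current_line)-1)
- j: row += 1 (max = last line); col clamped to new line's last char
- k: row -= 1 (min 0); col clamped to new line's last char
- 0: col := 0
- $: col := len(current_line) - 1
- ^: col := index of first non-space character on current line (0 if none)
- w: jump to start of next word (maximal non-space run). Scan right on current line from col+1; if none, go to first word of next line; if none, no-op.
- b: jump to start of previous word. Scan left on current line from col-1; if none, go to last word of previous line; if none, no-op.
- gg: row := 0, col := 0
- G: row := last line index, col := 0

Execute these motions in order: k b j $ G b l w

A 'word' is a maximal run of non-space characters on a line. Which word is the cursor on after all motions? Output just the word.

After 1 (k): row=0 col=0 char='_'
After 2 (b): row=0 col=0 char='_'
After 3 (j): row=1 col=0 char='r'
After 4 ($): row=1 col=9 char='o'
After 5 (G): row=4 col=0 char='_'
After 6 (b): row=3 col=5 char='p'
After 7 (l): row=3 col=6 char='i'
After 8 (w): row=4 col=2 char='r'

Answer: red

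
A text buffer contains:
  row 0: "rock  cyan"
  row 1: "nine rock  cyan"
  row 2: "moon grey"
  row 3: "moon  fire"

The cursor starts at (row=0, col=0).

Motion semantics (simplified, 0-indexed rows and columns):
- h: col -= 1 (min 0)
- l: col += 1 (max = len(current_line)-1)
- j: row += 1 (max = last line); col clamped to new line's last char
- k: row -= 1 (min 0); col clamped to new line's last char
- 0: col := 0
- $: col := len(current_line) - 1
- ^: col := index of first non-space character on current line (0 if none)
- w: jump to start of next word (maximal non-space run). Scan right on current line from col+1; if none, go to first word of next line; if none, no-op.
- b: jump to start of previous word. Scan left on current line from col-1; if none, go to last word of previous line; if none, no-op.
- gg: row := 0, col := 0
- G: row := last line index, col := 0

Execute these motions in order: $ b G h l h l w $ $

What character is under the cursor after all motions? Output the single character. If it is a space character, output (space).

Answer: e

Derivation:
After 1 ($): row=0 col=9 char='n'
After 2 (b): row=0 col=6 char='c'
After 3 (G): row=3 col=0 char='m'
After 4 (h): row=3 col=0 char='m'
After 5 (l): row=3 col=1 char='o'
After 6 (h): row=3 col=0 char='m'
After 7 (l): row=3 col=1 char='o'
After 8 (w): row=3 col=6 char='f'
After 9 ($): row=3 col=9 char='e'
After 10 ($): row=3 col=9 char='e'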